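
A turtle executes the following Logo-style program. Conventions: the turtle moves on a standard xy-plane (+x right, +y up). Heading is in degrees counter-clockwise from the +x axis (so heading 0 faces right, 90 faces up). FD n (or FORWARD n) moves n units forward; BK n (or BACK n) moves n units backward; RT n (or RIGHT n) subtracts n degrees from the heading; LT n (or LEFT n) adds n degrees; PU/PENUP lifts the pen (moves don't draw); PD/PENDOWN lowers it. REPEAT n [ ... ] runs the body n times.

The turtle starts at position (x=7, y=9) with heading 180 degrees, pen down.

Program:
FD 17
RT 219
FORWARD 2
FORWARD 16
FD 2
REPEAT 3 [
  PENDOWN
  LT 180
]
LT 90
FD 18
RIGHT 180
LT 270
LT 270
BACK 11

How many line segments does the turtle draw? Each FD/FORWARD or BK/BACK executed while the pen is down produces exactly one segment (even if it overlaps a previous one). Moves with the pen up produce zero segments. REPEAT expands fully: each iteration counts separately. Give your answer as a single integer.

Answer: 6

Derivation:
Executing turtle program step by step:
Start: pos=(7,9), heading=180, pen down
FD 17: (7,9) -> (-10,9) [heading=180, draw]
RT 219: heading 180 -> 321
FD 2: (-10,9) -> (-8.446,7.741) [heading=321, draw]
FD 16: (-8.446,7.741) -> (3.989,-2.328) [heading=321, draw]
FD 2: (3.989,-2.328) -> (5.543,-3.586) [heading=321, draw]
REPEAT 3 [
  -- iteration 1/3 --
  PD: pen down
  LT 180: heading 321 -> 141
  -- iteration 2/3 --
  PD: pen down
  LT 180: heading 141 -> 321
  -- iteration 3/3 --
  PD: pen down
  LT 180: heading 321 -> 141
]
LT 90: heading 141 -> 231
FD 18: (5.543,-3.586) -> (-5.785,-17.575) [heading=231, draw]
RT 180: heading 231 -> 51
LT 270: heading 51 -> 321
LT 270: heading 321 -> 231
BK 11: (-5.785,-17.575) -> (1.138,-9.026) [heading=231, draw]
Final: pos=(1.138,-9.026), heading=231, 6 segment(s) drawn
Segments drawn: 6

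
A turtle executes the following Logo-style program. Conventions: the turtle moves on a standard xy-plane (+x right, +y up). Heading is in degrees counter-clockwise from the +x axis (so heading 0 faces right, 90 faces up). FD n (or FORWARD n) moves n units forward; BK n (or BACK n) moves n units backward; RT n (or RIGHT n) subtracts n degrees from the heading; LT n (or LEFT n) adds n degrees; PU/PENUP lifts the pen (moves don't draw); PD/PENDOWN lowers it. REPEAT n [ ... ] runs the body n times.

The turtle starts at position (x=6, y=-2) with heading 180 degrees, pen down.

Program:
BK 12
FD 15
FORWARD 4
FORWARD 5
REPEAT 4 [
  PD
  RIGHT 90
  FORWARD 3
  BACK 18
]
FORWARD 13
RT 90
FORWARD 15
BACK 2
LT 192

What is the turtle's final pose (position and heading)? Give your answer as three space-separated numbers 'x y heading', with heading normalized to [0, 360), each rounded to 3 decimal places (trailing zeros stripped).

Answer: -19 11 282

Derivation:
Executing turtle program step by step:
Start: pos=(6,-2), heading=180, pen down
BK 12: (6,-2) -> (18,-2) [heading=180, draw]
FD 15: (18,-2) -> (3,-2) [heading=180, draw]
FD 4: (3,-2) -> (-1,-2) [heading=180, draw]
FD 5: (-1,-2) -> (-6,-2) [heading=180, draw]
REPEAT 4 [
  -- iteration 1/4 --
  PD: pen down
  RT 90: heading 180 -> 90
  FD 3: (-6,-2) -> (-6,1) [heading=90, draw]
  BK 18: (-6,1) -> (-6,-17) [heading=90, draw]
  -- iteration 2/4 --
  PD: pen down
  RT 90: heading 90 -> 0
  FD 3: (-6,-17) -> (-3,-17) [heading=0, draw]
  BK 18: (-3,-17) -> (-21,-17) [heading=0, draw]
  -- iteration 3/4 --
  PD: pen down
  RT 90: heading 0 -> 270
  FD 3: (-21,-17) -> (-21,-20) [heading=270, draw]
  BK 18: (-21,-20) -> (-21,-2) [heading=270, draw]
  -- iteration 4/4 --
  PD: pen down
  RT 90: heading 270 -> 180
  FD 3: (-21,-2) -> (-24,-2) [heading=180, draw]
  BK 18: (-24,-2) -> (-6,-2) [heading=180, draw]
]
FD 13: (-6,-2) -> (-19,-2) [heading=180, draw]
RT 90: heading 180 -> 90
FD 15: (-19,-2) -> (-19,13) [heading=90, draw]
BK 2: (-19,13) -> (-19,11) [heading=90, draw]
LT 192: heading 90 -> 282
Final: pos=(-19,11), heading=282, 15 segment(s) drawn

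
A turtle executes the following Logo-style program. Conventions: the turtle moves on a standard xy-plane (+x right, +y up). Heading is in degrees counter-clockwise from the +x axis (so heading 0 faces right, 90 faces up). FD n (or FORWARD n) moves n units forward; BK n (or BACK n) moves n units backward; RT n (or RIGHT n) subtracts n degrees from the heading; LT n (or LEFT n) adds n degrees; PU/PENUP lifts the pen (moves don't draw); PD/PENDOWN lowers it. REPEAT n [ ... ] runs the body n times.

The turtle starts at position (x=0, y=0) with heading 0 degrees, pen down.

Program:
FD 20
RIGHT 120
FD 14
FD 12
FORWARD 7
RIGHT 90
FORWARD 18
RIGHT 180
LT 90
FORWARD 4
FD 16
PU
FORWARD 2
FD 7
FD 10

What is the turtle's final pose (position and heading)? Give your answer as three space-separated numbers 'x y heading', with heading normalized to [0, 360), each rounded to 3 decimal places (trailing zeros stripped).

Answer: 7.412 14.196 60

Derivation:
Executing turtle program step by step:
Start: pos=(0,0), heading=0, pen down
FD 20: (0,0) -> (20,0) [heading=0, draw]
RT 120: heading 0 -> 240
FD 14: (20,0) -> (13,-12.124) [heading=240, draw]
FD 12: (13,-12.124) -> (7,-22.517) [heading=240, draw]
FD 7: (7,-22.517) -> (3.5,-28.579) [heading=240, draw]
RT 90: heading 240 -> 150
FD 18: (3.5,-28.579) -> (-12.088,-19.579) [heading=150, draw]
RT 180: heading 150 -> 330
LT 90: heading 330 -> 60
FD 4: (-12.088,-19.579) -> (-10.088,-16.115) [heading=60, draw]
FD 16: (-10.088,-16.115) -> (-2.088,-2.258) [heading=60, draw]
PU: pen up
FD 2: (-2.088,-2.258) -> (-1.088,-0.526) [heading=60, move]
FD 7: (-1.088,-0.526) -> (2.412,5.536) [heading=60, move]
FD 10: (2.412,5.536) -> (7.412,14.196) [heading=60, move]
Final: pos=(7.412,14.196), heading=60, 7 segment(s) drawn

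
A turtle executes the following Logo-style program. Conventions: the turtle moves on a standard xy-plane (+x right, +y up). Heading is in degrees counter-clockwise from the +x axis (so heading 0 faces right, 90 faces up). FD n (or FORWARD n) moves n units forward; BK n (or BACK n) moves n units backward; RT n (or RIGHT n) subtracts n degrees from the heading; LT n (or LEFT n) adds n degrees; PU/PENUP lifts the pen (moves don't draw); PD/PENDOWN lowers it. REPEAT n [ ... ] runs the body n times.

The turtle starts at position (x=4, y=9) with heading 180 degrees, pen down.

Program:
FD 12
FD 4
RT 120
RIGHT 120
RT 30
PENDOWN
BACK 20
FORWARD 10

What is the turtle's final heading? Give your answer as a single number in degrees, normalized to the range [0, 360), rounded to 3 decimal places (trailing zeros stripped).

Answer: 270

Derivation:
Executing turtle program step by step:
Start: pos=(4,9), heading=180, pen down
FD 12: (4,9) -> (-8,9) [heading=180, draw]
FD 4: (-8,9) -> (-12,9) [heading=180, draw]
RT 120: heading 180 -> 60
RT 120: heading 60 -> 300
RT 30: heading 300 -> 270
PD: pen down
BK 20: (-12,9) -> (-12,29) [heading=270, draw]
FD 10: (-12,29) -> (-12,19) [heading=270, draw]
Final: pos=(-12,19), heading=270, 4 segment(s) drawn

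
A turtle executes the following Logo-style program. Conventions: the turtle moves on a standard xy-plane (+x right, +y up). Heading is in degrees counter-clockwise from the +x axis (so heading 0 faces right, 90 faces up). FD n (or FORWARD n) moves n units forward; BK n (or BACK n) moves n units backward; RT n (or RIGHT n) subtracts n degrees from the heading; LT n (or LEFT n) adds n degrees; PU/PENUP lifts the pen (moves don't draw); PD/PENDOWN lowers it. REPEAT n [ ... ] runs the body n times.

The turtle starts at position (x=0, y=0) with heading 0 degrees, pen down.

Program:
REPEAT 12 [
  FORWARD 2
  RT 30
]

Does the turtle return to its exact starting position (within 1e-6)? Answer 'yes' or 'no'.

Answer: yes

Derivation:
Executing turtle program step by step:
Start: pos=(0,0), heading=0, pen down
REPEAT 12 [
  -- iteration 1/12 --
  FD 2: (0,0) -> (2,0) [heading=0, draw]
  RT 30: heading 0 -> 330
  -- iteration 2/12 --
  FD 2: (2,0) -> (3.732,-1) [heading=330, draw]
  RT 30: heading 330 -> 300
  -- iteration 3/12 --
  FD 2: (3.732,-1) -> (4.732,-2.732) [heading=300, draw]
  RT 30: heading 300 -> 270
  -- iteration 4/12 --
  FD 2: (4.732,-2.732) -> (4.732,-4.732) [heading=270, draw]
  RT 30: heading 270 -> 240
  -- iteration 5/12 --
  FD 2: (4.732,-4.732) -> (3.732,-6.464) [heading=240, draw]
  RT 30: heading 240 -> 210
  -- iteration 6/12 --
  FD 2: (3.732,-6.464) -> (2,-7.464) [heading=210, draw]
  RT 30: heading 210 -> 180
  -- iteration 7/12 --
  FD 2: (2,-7.464) -> (0,-7.464) [heading=180, draw]
  RT 30: heading 180 -> 150
  -- iteration 8/12 --
  FD 2: (0,-7.464) -> (-1.732,-6.464) [heading=150, draw]
  RT 30: heading 150 -> 120
  -- iteration 9/12 --
  FD 2: (-1.732,-6.464) -> (-2.732,-4.732) [heading=120, draw]
  RT 30: heading 120 -> 90
  -- iteration 10/12 --
  FD 2: (-2.732,-4.732) -> (-2.732,-2.732) [heading=90, draw]
  RT 30: heading 90 -> 60
  -- iteration 11/12 --
  FD 2: (-2.732,-2.732) -> (-1.732,-1) [heading=60, draw]
  RT 30: heading 60 -> 30
  -- iteration 12/12 --
  FD 2: (-1.732,-1) -> (0,0) [heading=30, draw]
  RT 30: heading 30 -> 0
]
Final: pos=(0,0), heading=0, 12 segment(s) drawn

Start position: (0, 0)
Final position: (0, 0)
Distance = 0; < 1e-6 -> CLOSED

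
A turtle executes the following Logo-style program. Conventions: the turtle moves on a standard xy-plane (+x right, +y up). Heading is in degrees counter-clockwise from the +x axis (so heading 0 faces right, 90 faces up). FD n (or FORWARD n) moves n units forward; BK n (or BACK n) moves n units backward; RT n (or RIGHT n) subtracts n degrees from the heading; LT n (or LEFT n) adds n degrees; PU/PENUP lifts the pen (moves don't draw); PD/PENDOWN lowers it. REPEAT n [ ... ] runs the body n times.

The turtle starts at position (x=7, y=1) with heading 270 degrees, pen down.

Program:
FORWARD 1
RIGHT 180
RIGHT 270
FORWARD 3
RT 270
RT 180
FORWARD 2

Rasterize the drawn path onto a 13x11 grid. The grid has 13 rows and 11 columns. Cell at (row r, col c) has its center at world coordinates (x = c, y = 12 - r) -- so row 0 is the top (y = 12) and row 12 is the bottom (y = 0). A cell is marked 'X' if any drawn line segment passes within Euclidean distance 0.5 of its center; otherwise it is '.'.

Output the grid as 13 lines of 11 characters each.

Segment 0: (7,1) -> (7,0)
Segment 1: (7,0) -> (4,-0)
Segment 2: (4,-0) -> (4,2)

Answer: ...........
...........
...........
...........
...........
...........
...........
...........
...........
...........
....X......
....X..X...
....XXXX...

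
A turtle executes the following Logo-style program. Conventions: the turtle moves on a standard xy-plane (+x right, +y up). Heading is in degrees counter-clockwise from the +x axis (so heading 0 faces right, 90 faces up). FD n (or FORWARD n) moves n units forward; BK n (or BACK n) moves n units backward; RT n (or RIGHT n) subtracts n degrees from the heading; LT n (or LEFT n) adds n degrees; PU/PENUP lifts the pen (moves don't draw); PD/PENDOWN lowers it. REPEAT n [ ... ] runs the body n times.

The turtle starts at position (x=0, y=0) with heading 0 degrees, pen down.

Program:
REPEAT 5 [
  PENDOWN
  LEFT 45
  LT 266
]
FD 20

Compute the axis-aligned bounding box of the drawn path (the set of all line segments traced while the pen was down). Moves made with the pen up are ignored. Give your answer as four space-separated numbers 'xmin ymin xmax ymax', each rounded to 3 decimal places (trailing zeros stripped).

Executing turtle program step by step:
Start: pos=(0,0), heading=0, pen down
REPEAT 5 [
  -- iteration 1/5 --
  PD: pen down
  LT 45: heading 0 -> 45
  LT 266: heading 45 -> 311
  -- iteration 2/5 --
  PD: pen down
  LT 45: heading 311 -> 356
  LT 266: heading 356 -> 262
  -- iteration 3/5 --
  PD: pen down
  LT 45: heading 262 -> 307
  LT 266: heading 307 -> 213
  -- iteration 4/5 --
  PD: pen down
  LT 45: heading 213 -> 258
  LT 266: heading 258 -> 164
  -- iteration 5/5 --
  PD: pen down
  LT 45: heading 164 -> 209
  LT 266: heading 209 -> 115
]
FD 20: (0,0) -> (-8.452,18.126) [heading=115, draw]
Final: pos=(-8.452,18.126), heading=115, 1 segment(s) drawn

Segment endpoints: x in {-8.452, 0}, y in {0, 18.126}
xmin=-8.452, ymin=0, xmax=0, ymax=18.126

Answer: -8.452 0 0 18.126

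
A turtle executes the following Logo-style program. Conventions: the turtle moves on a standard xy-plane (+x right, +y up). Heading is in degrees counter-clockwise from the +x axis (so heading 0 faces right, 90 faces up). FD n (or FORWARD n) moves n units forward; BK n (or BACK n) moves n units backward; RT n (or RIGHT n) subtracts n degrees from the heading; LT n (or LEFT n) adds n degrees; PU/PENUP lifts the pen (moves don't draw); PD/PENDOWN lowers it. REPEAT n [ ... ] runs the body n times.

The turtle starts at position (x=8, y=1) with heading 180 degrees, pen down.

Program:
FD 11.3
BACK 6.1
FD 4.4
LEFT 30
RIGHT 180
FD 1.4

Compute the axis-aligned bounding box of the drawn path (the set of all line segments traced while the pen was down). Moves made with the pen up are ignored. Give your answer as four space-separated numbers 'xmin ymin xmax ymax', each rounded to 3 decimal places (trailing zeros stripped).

Executing turtle program step by step:
Start: pos=(8,1), heading=180, pen down
FD 11.3: (8,1) -> (-3.3,1) [heading=180, draw]
BK 6.1: (-3.3,1) -> (2.8,1) [heading=180, draw]
FD 4.4: (2.8,1) -> (-1.6,1) [heading=180, draw]
LT 30: heading 180 -> 210
RT 180: heading 210 -> 30
FD 1.4: (-1.6,1) -> (-0.388,1.7) [heading=30, draw]
Final: pos=(-0.388,1.7), heading=30, 4 segment(s) drawn

Segment endpoints: x in {-3.3, -1.6, -0.388, 2.8, 8}, y in {1, 1, 1, 1, 1.7}
xmin=-3.3, ymin=1, xmax=8, ymax=1.7

Answer: -3.3 1 8 1.7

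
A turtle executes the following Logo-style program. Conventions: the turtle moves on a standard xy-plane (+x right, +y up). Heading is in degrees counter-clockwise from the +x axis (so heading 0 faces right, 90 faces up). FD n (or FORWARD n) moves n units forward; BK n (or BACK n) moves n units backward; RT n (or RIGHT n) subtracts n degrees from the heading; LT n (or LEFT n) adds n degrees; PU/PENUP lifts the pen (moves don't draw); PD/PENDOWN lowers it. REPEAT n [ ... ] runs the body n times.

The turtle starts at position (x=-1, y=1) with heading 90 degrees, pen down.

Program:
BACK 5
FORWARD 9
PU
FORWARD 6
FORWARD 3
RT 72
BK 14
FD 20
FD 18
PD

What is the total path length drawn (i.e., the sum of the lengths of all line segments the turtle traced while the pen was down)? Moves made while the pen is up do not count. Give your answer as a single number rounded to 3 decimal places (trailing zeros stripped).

Executing turtle program step by step:
Start: pos=(-1,1), heading=90, pen down
BK 5: (-1,1) -> (-1,-4) [heading=90, draw]
FD 9: (-1,-4) -> (-1,5) [heading=90, draw]
PU: pen up
FD 6: (-1,5) -> (-1,11) [heading=90, move]
FD 3: (-1,11) -> (-1,14) [heading=90, move]
RT 72: heading 90 -> 18
BK 14: (-1,14) -> (-14.315,9.674) [heading=18, move]
FD 20: (-14.315,9.674) -> (4.706,15.854) [heading=18, move]
FD 18: (4.706,15.854) -> (21.825,21.416) [heading=18, move]
PD: pen down
Final: pos=(21.825,21.416), heading=18, 2 segment(s) drawn

Segment lengths:
  seg 1: (-1,1) -> (-1,-4), length = 5
  seg 2: (-1,-4) -> (-1,5), length = 9
Total = 14

Answer: 14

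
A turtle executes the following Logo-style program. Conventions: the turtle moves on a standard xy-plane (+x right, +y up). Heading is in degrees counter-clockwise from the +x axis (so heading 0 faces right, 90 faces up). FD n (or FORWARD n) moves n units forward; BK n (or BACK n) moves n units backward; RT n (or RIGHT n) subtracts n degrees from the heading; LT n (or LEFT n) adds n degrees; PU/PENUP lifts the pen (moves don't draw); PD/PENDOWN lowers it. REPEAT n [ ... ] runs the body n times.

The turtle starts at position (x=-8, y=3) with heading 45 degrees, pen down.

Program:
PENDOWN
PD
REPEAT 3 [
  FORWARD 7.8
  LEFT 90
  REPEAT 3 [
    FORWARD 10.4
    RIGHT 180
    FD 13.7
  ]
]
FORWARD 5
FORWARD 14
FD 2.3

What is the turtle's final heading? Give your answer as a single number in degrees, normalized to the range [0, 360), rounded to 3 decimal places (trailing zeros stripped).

Answer: 135

Derivation:
Executing turtle program step by step:
Start: pos=(-8,3), heading=45, pen down
PD: pen down
PD: pen down
REPEAT 3 [
  -- iteration 1/3 --
  FD 7.8: (-8,3) -> (-2.485,8.515) [heading=45, draw]
  LT 90: heading 45 -> 135
  REPEAT 3 [
    -- iteration 1/3 --
    FD 10.4: (-2.485,8.515) -> (-9.838,15.869) [heading=135, draw]
    RT 180: heading 135 -> 315
    FD 13.7: (-9.838,15.869) -> (-0.151,6.182) [heading=315, draw]
    -- iteration 2/3 --
    FD 10.4: (-0.151,6.182) -> (7.203,-1.172) [heading=315, draw]
    RT 180: heading 315 -> 135
    FD 13.7: (7.203,-1.172) -> (-2.485,8.515) [heading=135, draw]
    -- iteration 3/3 --
    FD 10.4: (-2.485,8.515) -> (-9.838,15.869) [heading=135, draw]
    RT 180: heading 135 -> 315
    FD 13.7: (-9.838,15.869) -> (-0.151,6.182) [heading=315, draw]
  ]
  -- iteration 2/3 --
  FD 7.8: (-0.151,6.182) -> (5.364,0.667) [heading=315, draw]
  LT 90: heading 315 -> 45
  REPEAT 3 [
    -- iteration 1/3 --
    FD 10.4: (5.364,0.667) -> (12.718,8.02) [heading=45, draw]
    RT 180: heading 45 -> 225
    FD 13.7: (12.718,8.02) -> (3.031,-1.667) [heading=225, draw]
    -- iteration 2/3 --
    FD 10.4: (3.031,-1.667) -> (-4.323,-9.021) [heading=225, draw]
    RT 180: heading 225 -> 45
    FD 13.7: (-4.323,-9.021) -> (5.364,0.667) [heading=45, draw]
    -- iteration 3/3 --
    FD 10.4: (5.364,0.667) -> (12.718,8.02) [heading=45, draw]
    RT 180: heading 45 -> 225
    FD 13.7: (12.718,8.02) -> (3.031,-1.667) [heading=225, draw]
  ]
  -- iteration 3/3 --
  FD 7.8: (3.031,-1.667) -> (-2.485,-7.182) [heading=225, draw]
  LT 90: heading 225 -> 315
  REPEAT 3 [
    -- iteration 1/3 --
    FD 10.4: (-2.485,-7.182) -> (4.869,-14.536) [heading=315, draw]
    RT 180: heading 315 -> 135
    FD 13.7: (4.869,-14.536) -> (-4.818,-4.849) [heading=135, draw]
    -- iteration 2/3 --
    FD 10.4: (-4.818,-4.849) -> (-12.172,2.505) [heading=135, draw]
    RT 180: heading 135 -> 315
    FD 13.7: (-12.172,2.505) -> (-2.485,-7.182) [heading=315, draw]
    -- iteration 3/3 --
    FD 10.4: (-2.485,-7.182) -> (4.869,-14.536) [heading=315, draw]
    RT 180: heading 315 -> 135
    FD 13.7: (4.869,-14.536) -> (-4.818,-4.849) [heading=135, draw]
  ]
]
FD 5: (-4.818,-4.849) -> (-8.354,-1.313) [heading=135, draw]
FD 14: (-8.354,-1.313) -> (-18.253,8.586) [heading=135, draw]
FD 2.3: (-18.253,8.586) -> (-19.879,10.212) [heading=135, draw]
Final: pos=(-19.879,10.212), heading=135, 24 segment(s) drawn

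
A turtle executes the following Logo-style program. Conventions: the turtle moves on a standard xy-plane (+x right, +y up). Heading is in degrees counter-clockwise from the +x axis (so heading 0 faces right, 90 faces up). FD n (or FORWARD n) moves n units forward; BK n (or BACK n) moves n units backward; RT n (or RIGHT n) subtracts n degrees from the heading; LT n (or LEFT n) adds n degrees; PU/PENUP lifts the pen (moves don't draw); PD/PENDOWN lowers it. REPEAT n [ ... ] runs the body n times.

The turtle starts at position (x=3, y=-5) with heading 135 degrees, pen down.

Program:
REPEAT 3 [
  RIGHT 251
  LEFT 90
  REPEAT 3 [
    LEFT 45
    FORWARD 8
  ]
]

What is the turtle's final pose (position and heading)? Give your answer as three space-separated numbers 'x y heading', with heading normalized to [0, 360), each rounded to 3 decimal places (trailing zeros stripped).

Executing turtle program step by step:
Start: pos=(3,-5), heading=135, pen down
REPEAT 3 [
  -- iteration 1/3 --
  RT 251: heading 135 -> 244
  LT 90: heading 244 -> 334
  REPEAT 3 [
    -- iteration 1/3 --
    LT 45: heading 334 -> 19
    FD 8: (3,-5) -> (10.564,-2.395) [heading=19, draw]
    -- iteration 2/3 --
    LT 45: heading 19 -> 64
    FD 8: (10.564,-2.395) -> (14.071,4.795) [heading=64, draw]
    -- iteration 3/3 --
    LT 45: heading 64 -> 109
    FD 8: (14.071,4.795) -> (11.467,12.359) [heading=109, draw]
  ]
  -- iteration 2/3 --
  RT 251: heading 109 -> 218
  LT 90: heading 218 -> 308
  REPEAT 3 [
    -- iteration 1/3 --
    LT 45: heading 308 -> 353
    FD 8: (11.467,12.359) -> (19.407,11.384) [heading=353, draw]
    -- iteration 2/3 --
    LT 45: heading 353 -> 38
    FD 8: (19.407,11.384) -> (25.711,16.309) [heading=38, draw]
    -- iteration 3/3 --
    LT 45: heading 38 -> 83
    FD 8: (25.711,16.309) -> (26.686,24.25) [heading=83, draw]
  ]
  -- iteration 3/3 --
  RT 251: heading 83 -> 192
  LT 90: heading 192 -> 282
  REPEAT 3 [
    -- iteration 1/3 --
    LT 45: heading 282 -> 327
    FD 8: (26.686,24.25) -> (33.395,19.893) [heading=327, draw]
    -- iteration 2/3 --
    LT 45: heading 327 -> 12
    FD 8: (33.395,19.893) -> (41.221,21.556) [heading=12, draw]
    -- iteration 3/3 --
    LT 45: heading 12 -> 57
    FD 8: (41.221,21.556) -> (45.578,28.265) [heading=57, draw]
  ]
]
Final: pos=(45.578,28.265), heading=57, 9 segment(s) drawn

Answer: 45.578 28.265 57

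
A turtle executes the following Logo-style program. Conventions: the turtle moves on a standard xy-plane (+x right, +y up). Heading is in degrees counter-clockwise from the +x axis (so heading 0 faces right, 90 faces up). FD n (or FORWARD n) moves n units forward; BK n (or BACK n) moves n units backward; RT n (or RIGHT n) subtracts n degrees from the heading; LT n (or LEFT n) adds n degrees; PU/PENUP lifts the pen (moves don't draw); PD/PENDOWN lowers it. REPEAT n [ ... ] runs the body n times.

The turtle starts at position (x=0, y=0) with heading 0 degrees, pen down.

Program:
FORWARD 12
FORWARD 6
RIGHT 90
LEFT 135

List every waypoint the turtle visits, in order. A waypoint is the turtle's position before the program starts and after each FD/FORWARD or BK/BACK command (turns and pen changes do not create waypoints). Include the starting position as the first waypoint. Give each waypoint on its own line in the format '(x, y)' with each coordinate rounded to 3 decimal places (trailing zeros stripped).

Executing turtle program step by step:
Start: pos=(0,0), heading=0, pen down
FD 12: (0,0) -> (12,0) [heading=0, draw]
FD 6: (12,0) -> (18,0) [heading=0, draw]
RT 90: heading 0 -> 270
LT 135: heading 270 -> 45
Final: pos=(18,0), heading=45, 2 segment(s) drawn
Waypoints (3 total):
(0, 0)
(12, 0)
(18, 0)

Answer: (0, 0)
(12, 0)
(18, 0)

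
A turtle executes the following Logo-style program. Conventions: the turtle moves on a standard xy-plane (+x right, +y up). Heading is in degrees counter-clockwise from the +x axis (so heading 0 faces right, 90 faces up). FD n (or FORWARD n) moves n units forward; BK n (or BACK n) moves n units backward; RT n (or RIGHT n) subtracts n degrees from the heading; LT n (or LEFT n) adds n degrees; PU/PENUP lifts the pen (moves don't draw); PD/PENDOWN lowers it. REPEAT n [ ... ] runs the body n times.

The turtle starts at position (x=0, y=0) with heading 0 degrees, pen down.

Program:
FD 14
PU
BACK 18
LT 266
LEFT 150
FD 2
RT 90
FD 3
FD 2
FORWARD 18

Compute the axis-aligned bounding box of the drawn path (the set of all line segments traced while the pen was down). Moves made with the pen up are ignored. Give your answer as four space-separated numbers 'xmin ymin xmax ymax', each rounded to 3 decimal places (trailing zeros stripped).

Executing turtle program step by step:
Start: pos=(0,0), heading=0, pen down
FD 14: (0,0) -> (14,0) [heading=0, draw]
PU: pen up
BK 18: (14,0) -> (-4,0) [heading=0, move]
LT 266: heading 0 -> 266
LT 150: heading 266 -> 56
FD 2: (-4,0) -> (-2.882,1.658) [heading=56, move]
RT 90: heading 56 -> 326
FD 3: (-2.882,1.658) -> (-0.395,-0.02) [heading=326, move]
FD 2: (-0.395,-0.02) -> (1.264,-1.138) [heading=326, move]
FD 18: (1.264,-1.138) -> (16.186,-11.203) [heading=326, move]
Final: pos=(16.186,-11.203), heading=326, 1 segment(s) drawn

Segment endpoints: x in {0, 14}, y in {0}
xmin=0, ymin=0, xmax=14, ymax=0

Answer: 0 0 14 0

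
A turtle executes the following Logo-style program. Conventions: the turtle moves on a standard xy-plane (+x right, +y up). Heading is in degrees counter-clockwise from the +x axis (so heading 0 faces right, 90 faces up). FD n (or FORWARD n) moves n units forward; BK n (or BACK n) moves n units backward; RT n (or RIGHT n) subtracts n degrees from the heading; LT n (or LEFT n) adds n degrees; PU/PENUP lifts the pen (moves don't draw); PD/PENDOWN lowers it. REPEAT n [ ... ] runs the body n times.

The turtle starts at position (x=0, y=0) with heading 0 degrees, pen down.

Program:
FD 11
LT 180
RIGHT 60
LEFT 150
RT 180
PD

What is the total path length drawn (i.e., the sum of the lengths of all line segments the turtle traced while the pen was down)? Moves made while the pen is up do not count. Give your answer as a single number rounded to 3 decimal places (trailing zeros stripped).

Answer: 11

Derivation:
Executing turtle program step by step:
Start: pos=(0,0), heading=0, pen down
FD 11: (0,0) -> (11,0) [heading=0, draw]
LT 180: heading 0 -> 180
RT 60: heading 180 -> 120
LT 150: heading 120 -> 270
RT 180: heading 270 -> 90
PD: pen down
Final: pos=(11,0), heading=90, 1 segment(s) drawn

Segment lengths:
  seg 1: (0,0) -> (11,0), length = 11
Total = 11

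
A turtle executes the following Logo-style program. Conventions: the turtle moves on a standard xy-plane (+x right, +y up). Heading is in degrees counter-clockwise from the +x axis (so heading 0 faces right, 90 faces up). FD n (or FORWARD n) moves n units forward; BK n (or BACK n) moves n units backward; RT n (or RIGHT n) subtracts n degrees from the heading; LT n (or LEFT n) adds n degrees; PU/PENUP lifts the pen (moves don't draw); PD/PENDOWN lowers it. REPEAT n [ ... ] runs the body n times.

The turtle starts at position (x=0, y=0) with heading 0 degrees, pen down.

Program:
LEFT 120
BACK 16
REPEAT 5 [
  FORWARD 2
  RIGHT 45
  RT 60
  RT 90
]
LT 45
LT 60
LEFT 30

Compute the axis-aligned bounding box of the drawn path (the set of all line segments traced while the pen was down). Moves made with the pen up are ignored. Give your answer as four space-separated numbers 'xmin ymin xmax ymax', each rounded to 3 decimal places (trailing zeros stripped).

Answer: 0 -14.056 8 0

Derivation:
Executing turtle program step by step:
Start: pos=(0,0), heading=0, pen down
LT 120: heading 0 -> 120
BK 16: (0,0) -> (8,-13.856) [heading=120, draw]
REPEAT 5 [
  -- iteration 1/5 --
  FD 2: (8,-13.856) -> (7,-12.124) [heading=120, draw]
  RT 45: heading 120 -> 75
  RT 60: heading 75 -> 15
  RT 90: heading 15 -> 285
  -- iteration 2/5 --
  FD 2: (7,-12.124) -> (7.518,-14.056) [heading=285, draw]
  RT 45: heading 285 -> 240
  RT 60: heading 240 -> 180
  RT 90: heading 180 -> 90
  -- iteration 3/5 --
  FD 2: (7.518,-14.056) -> (7.518,-12.056) [heading=90, draw]
  RT 45: heading 90 -> 45
  RT 60: heading 45 -> 345
  RT 90: heading 345 -> 255
  -- iteration 4/5 --
  FD 2: (7.518,-12.056) -> (7,-13.988) [heading=255, draw]
  RT 45: heading 255 -> 210
  RT 60: heading 210 -> 150
  RT 90: heading 150 -> 60
  -- iteration 5/5 --
  FD 2: (7,-13.988) -> (8,-12.256) [heading=60, draw]
  RT 45: heading 60 -> 15
  RT 60: heading 15 -> 315
  RT 90: heading 315 -> 225
]
LT 45: heading 225 -> 270
LT 60: heading 270 -> 330
LT 30: heading 330 -> 0
Final: pos=(8,-12.256), heading=0, 6 segment(s) drawn

Segment endpoints: x in {0, 7, 7, 7.518, 8, 8}, y in {-14.056, -13.988, -13.856, -12.256, -12.124, -12.056, 0}
xmin=0, ymin=-14.056, xmax=8, ymax=0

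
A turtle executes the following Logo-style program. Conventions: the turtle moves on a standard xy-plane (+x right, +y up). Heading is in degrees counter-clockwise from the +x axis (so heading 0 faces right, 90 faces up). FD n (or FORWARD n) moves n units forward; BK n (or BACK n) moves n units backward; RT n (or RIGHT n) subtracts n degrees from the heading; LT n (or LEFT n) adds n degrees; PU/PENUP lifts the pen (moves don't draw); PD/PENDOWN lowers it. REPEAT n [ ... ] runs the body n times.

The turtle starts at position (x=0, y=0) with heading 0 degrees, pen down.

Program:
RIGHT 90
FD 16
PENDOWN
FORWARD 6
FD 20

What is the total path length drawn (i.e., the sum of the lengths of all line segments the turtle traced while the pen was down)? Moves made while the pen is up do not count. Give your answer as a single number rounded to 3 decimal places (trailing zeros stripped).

Answer: 42

Derivation:
Executing turtle program step by step:
Start: pos=(0,0), heading=0, pen down
RT 90: heading 0 -> 270
FD 16: (0,0) -> (0,-16) [heading=270, draw]
PD: pen down
FD 6: (0,-16) -> (0,-22) [heading=270, draw]
FD 20: (0,-22) -> (0,-42) [heading=270, draw]
Final: pos=(0,-42), heading=270, 3 segment(s) drawn

Segment lengths:
  seg 1: (0,0) -> (0,-16), length = 16
  seg 2: (0,-16) -> (0,-22), length = 6
  seg 3: (0,-22) -> (0,-42), length = 20
Total = 42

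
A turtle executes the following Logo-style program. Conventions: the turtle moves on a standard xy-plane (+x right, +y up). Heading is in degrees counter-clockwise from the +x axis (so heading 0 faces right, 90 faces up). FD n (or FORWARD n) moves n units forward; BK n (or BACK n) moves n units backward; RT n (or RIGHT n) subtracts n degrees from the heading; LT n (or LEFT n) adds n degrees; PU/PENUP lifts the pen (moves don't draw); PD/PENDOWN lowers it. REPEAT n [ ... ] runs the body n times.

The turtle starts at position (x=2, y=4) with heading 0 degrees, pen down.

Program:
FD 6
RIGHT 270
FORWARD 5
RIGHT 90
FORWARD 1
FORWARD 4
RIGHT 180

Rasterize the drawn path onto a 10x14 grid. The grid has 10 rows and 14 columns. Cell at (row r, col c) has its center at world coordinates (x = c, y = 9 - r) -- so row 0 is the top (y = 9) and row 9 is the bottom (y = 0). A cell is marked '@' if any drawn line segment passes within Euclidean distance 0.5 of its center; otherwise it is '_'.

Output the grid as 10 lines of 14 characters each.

Segment 0: (2,4) -> (8,4)
Segment 1: (8,4) -> (8,9)
Segment 2: (8,9) -> (9,9)
Segment 3: (9,9) -> (13,9)

Answer: ________@@@@@@
________@_____
________@_____
________@_____
________@_____
__@@@@@@@_____
______________
______________
______________
______________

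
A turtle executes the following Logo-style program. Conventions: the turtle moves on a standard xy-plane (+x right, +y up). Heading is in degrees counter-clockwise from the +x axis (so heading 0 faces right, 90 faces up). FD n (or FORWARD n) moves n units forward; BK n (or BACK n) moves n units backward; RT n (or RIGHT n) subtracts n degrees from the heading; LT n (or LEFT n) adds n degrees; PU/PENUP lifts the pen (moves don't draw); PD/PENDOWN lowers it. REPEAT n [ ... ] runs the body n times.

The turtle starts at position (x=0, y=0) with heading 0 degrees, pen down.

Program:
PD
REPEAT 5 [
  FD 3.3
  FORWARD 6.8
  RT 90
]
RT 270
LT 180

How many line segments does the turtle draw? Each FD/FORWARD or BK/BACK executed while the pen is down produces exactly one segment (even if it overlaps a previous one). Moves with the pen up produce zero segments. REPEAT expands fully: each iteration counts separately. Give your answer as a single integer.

Executing turtle program step by step:
Start: pos=(0,0), heading=0, pen down
PD: pen down
REPEAT 5 [
  -- iteration 1/5 --
  FD 3.3: (0,0) -> (3.3,0) [heading=0, draw]
  FD 6.8: (3.3,0) -> (10.1,0) [heading=0, draw]
  RT 90: heading 0 -> 270
  -- iteration 2/5 --
  FD 3.3: (10.1,0) -> (10.1,-3.3) [heading=270, draw]
  FD 6.8: (10.1,-3.3) -> (10.1,-10.1) [heading=270, draw]
  RT 90: heading 270 -> 180
  -- iteration 3/5 --
  FD 3.3: (10.1,-10.1) -> (6.8,-10.1) [heading=180, draw]
  FD 6.8: (6.8,-10.1) -> (0,-10.1) [heading=180, draw]
  RT 90: heading 180 -> 90
  -- iteration 4/5 --
  FD 3.3: (0,-10.1) -> (0,-6.8) [heading=90, draw]
  FD 6.8: (0,-6.8) -> (0,0) [heading=90, draw]
  RT 90: heading 90 -> 0
  -- iteration 5/5 --
  FD 3.3: (0,0) -> (3.3,0) [heading=0, draw]
  FD 6.8: (3.3,0) -> (10.1,0) [heading=0, draw]
  RT 90: heading 0 -> 270
]
RT 270: heading 270 -> 0
LT 180: heading 0 -> 180
Final: pos=(10.1,0), heading=180, 10 segment(s) drawn
Segments drawn: 10

Answer: 10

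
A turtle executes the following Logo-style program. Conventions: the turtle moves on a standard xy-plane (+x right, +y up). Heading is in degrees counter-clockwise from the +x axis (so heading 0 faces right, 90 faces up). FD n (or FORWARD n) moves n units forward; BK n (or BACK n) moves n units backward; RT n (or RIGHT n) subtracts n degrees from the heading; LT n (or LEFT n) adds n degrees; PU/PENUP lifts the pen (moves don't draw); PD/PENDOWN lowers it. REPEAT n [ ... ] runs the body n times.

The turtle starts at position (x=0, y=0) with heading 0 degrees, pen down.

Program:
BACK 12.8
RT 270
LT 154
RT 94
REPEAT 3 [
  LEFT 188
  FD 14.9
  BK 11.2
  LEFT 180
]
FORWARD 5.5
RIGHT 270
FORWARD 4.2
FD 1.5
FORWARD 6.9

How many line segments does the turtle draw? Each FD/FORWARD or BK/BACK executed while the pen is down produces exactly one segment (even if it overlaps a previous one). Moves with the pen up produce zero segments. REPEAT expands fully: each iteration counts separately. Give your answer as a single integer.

Executing turtle program step by step:
Start: pos=(0,0), heading=0, pen down
BK 12.8: (0,0) -> (-12.8,0) [heading=0, draw]
RT 270: heading 0 -> 90
LT 154: heading 90 -> 244
RT 94: heading 244 -> 150
REPEAT 3 [
  -- iteration 1/3 --
  LT 188: heading 150 -> 338
  FD 14.9: (-12.8,0) -> (1.015,-5.582) [heading=338, draw]
  BK 11.2: (1.015,-5.582) -> (-9.369,-1.386) [heading=338, draw]
  LT 180: heading 338 -> 158
  -- iteration 2/3 --
  LT 188: heading 158 -> 346
  FD 14.9: (-9.369,-1.386) -> (5.088,-4.991) [heading=346, draw]
  BK 11.2: (5.088,-4.991) -> (-5.779,-2.281) [heading=346, draw]
  LT 180: heading 346 -> 166
  -- iteration 3/3 --
  LT 188: heading 166 -> 354
  FD 14.9: (-5.779,-2.281) -> (9.039,-3.839) [heading=354, draw]
  BK 11.2: (9.039,-3.839) -> (-2.1,-2.668) [heading=354, draw]
  LT 180: heading 354 -> 174
]
FD 5.5: (-2.1,-2.668) -> (-7.569,-2.093) [heading=174, draw]
RT 270: heading 174 -> 264
FD 4.2: (-7.569,-2.093) -> (-8.008,-6.27) [heading=264, draw]
FD 1.5: (-8.008,-6.27) -> (-8.165,-7.762) [heading=264, draw]
FD 6.9: (-8.165,-7.762) -> (-8.887,-14.624) [heading=264, draw]
Final: pos=(-8.887,-14.624), heading=264, 11 segment(s) drawn
Segments drawn: 11

Answer: 11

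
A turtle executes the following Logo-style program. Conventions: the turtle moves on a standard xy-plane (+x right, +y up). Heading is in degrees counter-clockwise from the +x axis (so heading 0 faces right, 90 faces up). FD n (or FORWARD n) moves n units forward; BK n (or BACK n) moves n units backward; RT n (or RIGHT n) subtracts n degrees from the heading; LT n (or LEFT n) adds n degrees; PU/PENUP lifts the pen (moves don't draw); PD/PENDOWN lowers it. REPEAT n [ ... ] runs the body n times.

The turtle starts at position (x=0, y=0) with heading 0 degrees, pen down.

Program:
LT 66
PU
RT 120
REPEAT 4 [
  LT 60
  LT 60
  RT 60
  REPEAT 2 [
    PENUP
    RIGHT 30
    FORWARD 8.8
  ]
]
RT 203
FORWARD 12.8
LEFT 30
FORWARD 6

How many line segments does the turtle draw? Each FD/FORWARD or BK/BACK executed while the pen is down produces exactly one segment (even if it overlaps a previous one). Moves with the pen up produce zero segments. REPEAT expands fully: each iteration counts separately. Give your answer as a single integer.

Executing turtle program step by step:
Start: pos=(0,0), heading=0, pen down
LT 66: heading 0 -> 66
PU: pen up
RT 120: heading 66 -> 306
REPEAT 4 [
  -- iteration 1/4 --
  LT 60: heading 306 -> 6
  LT 60: heading 6 -> 66
  RT 60: heading 66 -> 6
  REPEAT 2 [
    -- iteration 1/2 --
    PU: pen up
    RT 30: heading 6 -> 336
    FD 8.8: (0,0) -> (8.039,-3.579) [heading=336, move]
    -- iteration 2/2 --
    PU: pen up
    RT 30: heading 336 -> 306
    FD 8.8: (8.039,-3.579) -> (13.212,-10.699) [heading=306, move]
  ]
  -- iteration 2/4 --
  LT 60: heading 306 -> 6
  LT 60: heading 6 -> 66
  RT 60: heading 66 -> 6
  REPEAT 2 [
    -- iteration 1/2 --
    PU: pen up
    RT 30: heading 6 -> 336
    FD 8.8: (13.212,-10.699) -> (21.251,-14.278) [heading=336, move]
    -- iteration 2/2 --
    PU: pen up
    RT 30: heading 336 -> 306
    FD 8.8: (21.251,-14.278) -> (26.423,-21.397) [heading=306, move]
  ]
  -- iteration 3/4 --
  LT 60: heading 306 -> 6
  LT 60: heading 6 -> 66
  RT 60: heading 66 -> 6
  REPEAT 2 [
    -- iteration 1/2 --
    PU: pen up
    RT 30: heading 6 -> 336
    FD 8.8: (26.423,-21.397) -> (34.463,-24.977) [heading=336, move]
    -- iteration 2/2 --
    PU: pen up
    RT 30: heading 336 -> 306
    FD 8.8: (34.463,-24.977) -> (39.635,-32.096) [heading=306, move]
  ]
  -- iteration 4/4 --
  LT 60: heading 306 -> 6
  LT 60: heading 6 -> 66
  RT 60: heading 66 -> 6
  REPEAT 2 [
    -- iteration 1/2 --
    PU: pen up
    RT 30: heading 6 -> 336
    FD 8.8: (39.635,-32.096) -> (47.674,-35.675) [heading=336, move]
    -- iteration 2/2 --
    PU: pen up
    RT 30: heading 336 -> 306
    FD 8.8: (47.674,-35.675) -> (52.847,-42.795) [heading=306, move]
  ]
]
RT 203: heading 306 -> 103
FD 12.8: (52.847,-42.795) -> (49.967,-30.323) [heading=103, move]
LT 30: heading 103 -> 133
FD 6: (49.967,-30.323) -> (45.875,-25.934) [heading=133, move]
Final: pos=(45.875,-25.934), heading=133, 0 segment(s) drawn
Segments drawn: 0

Answer: 0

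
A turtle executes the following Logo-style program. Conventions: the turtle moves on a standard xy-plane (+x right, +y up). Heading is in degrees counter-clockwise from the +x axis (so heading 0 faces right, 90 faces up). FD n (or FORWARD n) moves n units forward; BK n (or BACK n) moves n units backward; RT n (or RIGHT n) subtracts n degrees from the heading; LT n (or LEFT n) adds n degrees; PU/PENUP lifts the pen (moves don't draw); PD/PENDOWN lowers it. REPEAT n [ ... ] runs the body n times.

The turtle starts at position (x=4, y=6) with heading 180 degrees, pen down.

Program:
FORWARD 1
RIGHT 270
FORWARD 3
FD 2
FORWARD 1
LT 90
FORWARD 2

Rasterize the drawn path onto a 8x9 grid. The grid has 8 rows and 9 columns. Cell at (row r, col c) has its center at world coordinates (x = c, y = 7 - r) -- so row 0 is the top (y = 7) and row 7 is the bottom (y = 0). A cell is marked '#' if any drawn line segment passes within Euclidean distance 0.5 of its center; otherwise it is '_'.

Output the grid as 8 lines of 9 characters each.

Answer: _________
___##____
___#_____
___#_____
___#_____
___#_____
___#_____
___###___

Derivation:
Segment 0: (4,6) -> (3,6)
Segment 1: (3,6) -> (3,3)
Segment 2: (3,3) -> (3,1)
Segment 3: (3,1) -> (3,0)
Segment 4: (3,0) -> (5,0)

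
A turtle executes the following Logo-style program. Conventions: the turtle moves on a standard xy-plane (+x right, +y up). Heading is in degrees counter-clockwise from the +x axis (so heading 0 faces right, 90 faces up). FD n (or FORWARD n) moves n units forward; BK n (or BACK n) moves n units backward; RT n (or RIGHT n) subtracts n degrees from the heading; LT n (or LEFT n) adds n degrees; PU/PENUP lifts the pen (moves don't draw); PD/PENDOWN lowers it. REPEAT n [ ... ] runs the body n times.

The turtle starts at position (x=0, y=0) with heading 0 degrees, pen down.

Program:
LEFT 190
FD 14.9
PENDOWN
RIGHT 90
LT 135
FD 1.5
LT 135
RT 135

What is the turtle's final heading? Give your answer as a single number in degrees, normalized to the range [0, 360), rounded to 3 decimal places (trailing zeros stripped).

Executing turtle program step by step:
Start: pos=(0,0), heading=0, pen down
LT 190: heading 0 -> 190
FD 14.9: (0,0) -> (-14.674,-2.587) [heading=190, draw]
PD: pen down
RT 90: heading 190 -> 100
LT 135: heading 100 -> 235
FD 1.5: (-14.674,-2.587) -> (-15.534,-3.816) [heading=235, draw]
LT 135: heading 235 -> 10
RT 135: heading 10 -> 235
Final: pos=(-15.534,-3.816), heading=235, 2 segment(s) drawn

Answer: 235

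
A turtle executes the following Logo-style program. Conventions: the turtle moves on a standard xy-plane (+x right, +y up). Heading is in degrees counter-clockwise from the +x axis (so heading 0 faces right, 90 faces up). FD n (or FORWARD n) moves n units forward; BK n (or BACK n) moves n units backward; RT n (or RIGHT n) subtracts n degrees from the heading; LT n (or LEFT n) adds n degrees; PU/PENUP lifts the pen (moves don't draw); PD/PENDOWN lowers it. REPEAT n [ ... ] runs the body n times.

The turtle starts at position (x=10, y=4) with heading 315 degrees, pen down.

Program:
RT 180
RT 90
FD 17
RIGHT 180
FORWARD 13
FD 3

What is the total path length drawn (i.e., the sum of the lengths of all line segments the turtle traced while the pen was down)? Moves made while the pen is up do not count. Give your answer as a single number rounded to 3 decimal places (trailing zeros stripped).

Answer: 33

Derivation:
Executing turtle program step by step:
Start: pos=(10,4), heading=315, pen down
RT 180: heading 315 -> 135
RT 90: heading 135 -> 45
FD 17: (10,4) -> (22.021,16.021) [heading=45, draw]
RT 180: heading 45 -> 225
FD 13: (22.021,16.021) -> (12.828,6.828) [heading=225, draw]
FD 3: (12.828,6.828) -> (10.707,4.707) [heading=225, draw]
Final: pos=(10.707,4.707), heading=225, 3 segment(s) drawn

Segment lengths:
  seg 1: (10,4) -> (22.021,16.021), length = 17
  seg 2: (22.021,16.021) -> (12.828,6.828), length = 13
  seg 3: (12.828,6.828) -> (10.707,4.707), length = 3
Total = 33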